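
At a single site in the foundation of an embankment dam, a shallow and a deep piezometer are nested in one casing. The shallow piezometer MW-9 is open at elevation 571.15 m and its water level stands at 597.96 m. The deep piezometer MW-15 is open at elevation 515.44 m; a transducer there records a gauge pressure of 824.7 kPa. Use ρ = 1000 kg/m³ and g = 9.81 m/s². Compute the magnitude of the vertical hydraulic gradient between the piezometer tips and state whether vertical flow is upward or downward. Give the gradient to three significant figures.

|i_v| ≈ 0.0278; vertical flow is upward

Total head at MW-9: h = 597.96 m (water level in the standpipe).
Pressure head at MW-15: ψ = P/(ρg) = 824.7×1000 / (1000 × 9.81) = 84.07 m.
Total head at MW-15: h = z + ψ = 515.44 + 84.07 = 599.51 m.
Δh = h(MW-9) − h(MW-15) = 597.96 − 599.51 = -1.55 m.
Vertical separation Δz = 571.15 − 515.44 = 55.71 m.
|i_v| = |Δh| / Δz = 1.55 / 55.71 = 0.0278.
Head is higher in the deep piezometer, so vertical flow is upward (discharge condition).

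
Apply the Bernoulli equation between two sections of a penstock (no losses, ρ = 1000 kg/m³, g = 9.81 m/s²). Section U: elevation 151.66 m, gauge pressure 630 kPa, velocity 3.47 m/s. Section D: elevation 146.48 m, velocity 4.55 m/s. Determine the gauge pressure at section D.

P₂ ≈ 676 kPa

Pressure head at U: ψ₁ = P₁/(ρg) = 630×1000 / (1000 × 9.81) = 64.22 m.
Velocity heads: v₁²/2g = 3.47²/19.62 = 0.614 m; v₂²/2g = 4.55²/19.62 = 1.055 m.
Total head H = z₁ + ψ₁ + v₁²/2g = 151.66 + 64.22 + 0.614 = 216.49 m.
ψ₂ = H − z₂ − v₂²/2g = 216.49 − 146.48 − 1.055 = 68.96 m.
P₂ = ρgψ₂ = 1000 × 9.81 × 68.96 ≈ 676 kPa.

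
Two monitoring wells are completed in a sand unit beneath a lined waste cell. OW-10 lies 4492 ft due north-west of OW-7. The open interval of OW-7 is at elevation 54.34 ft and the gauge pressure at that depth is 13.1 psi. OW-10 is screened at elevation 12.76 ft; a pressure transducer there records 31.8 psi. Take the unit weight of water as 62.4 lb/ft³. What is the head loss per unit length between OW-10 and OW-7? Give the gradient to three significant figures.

i ≈ 0.000350 ft/ft

Pressure head at OW-7: ψ = 144·P/γ = 144 × 13.1 / 62.4 = 30.23 ft.
Total head at OW-7: h = z + ψ = 54.34 + 30.23 = 84.57 ft.
Pressure head at OW-10: ψ = 144·P/γ = 144 × 31.8 / 62.4 = 73.38 ft.
Total head at OW-10: h = z + ψ = 12.76 + 73.38 = 86.14 ft.
Head difference: h(OW-7) − h(OW-10) = 84.57 − 86.14 = -1.57 ft.
Hydraulic gradient: i = |Δh| / L = 1.57 / 4492 = 0.000350.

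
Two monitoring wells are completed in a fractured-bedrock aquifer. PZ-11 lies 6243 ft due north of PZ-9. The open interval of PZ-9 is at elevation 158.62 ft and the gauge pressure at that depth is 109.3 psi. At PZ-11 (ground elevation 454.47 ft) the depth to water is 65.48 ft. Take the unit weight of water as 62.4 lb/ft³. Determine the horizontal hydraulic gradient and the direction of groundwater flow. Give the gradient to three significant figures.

Pressure head at PZ-9: ψ = 144·P/γ = 144 × 109.3 / 62.4 = 252.23 ft.
Total head at PZ-9: h = z + ψ = 158.62 + 252.23 = 410.85 ft.
Total head at PZ-11: h = 454.47 − 65.48 = 388.99 ft.
Head difference: h(PZ-9) − h(PZ-11) = 410.85 − 388.99 = 21.86 ft.
Hydraulic gradient: i = |Δh| / L = 21.86 / 6243 = 0.00350.
Flow is from higher to lower head: from PZ-9 toward PZ-11, i.e. toward the north.

i ≈ 0.00350; groundwater flows toward the north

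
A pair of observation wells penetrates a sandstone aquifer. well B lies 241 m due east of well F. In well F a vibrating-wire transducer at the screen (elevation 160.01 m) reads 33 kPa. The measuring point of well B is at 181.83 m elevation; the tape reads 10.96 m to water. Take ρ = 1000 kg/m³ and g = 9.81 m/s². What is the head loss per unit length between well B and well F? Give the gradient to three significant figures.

i ≈ 0.0311 m/m

Pressure head at well F: ψ = P/(ρg) = 33×1000 / (1000 × 9.81) = 3.36 m.
Total head at well F: h = z + ψ = 160.01 + 3.36 = 163.37 m.
Total head at well B: h = 181.83 − 10.96 = 170.87 m.
Head difference: h(well F) − h(well B) = 163.37 − 170.87 = -7.50 m.
Hydraulic gradient: i = |Δh| / L = 7.50 / 241 = 0.0311.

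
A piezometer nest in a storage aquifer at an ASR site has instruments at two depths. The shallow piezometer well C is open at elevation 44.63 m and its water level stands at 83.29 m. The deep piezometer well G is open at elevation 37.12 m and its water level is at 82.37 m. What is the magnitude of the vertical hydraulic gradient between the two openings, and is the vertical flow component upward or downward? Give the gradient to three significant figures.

|i_v| ≈ 0.123; vertical flow is downward

Total head at well C: h = 83.29 m (water level in the standpipe).
Total head at well G: h = 82.37 m.
Δh = h(well C) − h(well G) = 83.29 − 82.37 = 0.92 m.
Vertical separation Δz = 44.63 − 37.12 = 7.51 m.
|i_v| = |Δh| / Δz = 0.92 / 7.51 = 0.123.
Head is higher in the shallow piezometer, so vertical flow is downward (recharge condition).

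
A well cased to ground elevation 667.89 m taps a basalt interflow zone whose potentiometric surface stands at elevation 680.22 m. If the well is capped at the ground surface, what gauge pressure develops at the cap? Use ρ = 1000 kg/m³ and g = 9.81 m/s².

Head above the cap: Δh = 680.22 − 667.89 = 12.33 m.
P = ρgΔh = 1000 × 9.81 × 12.33 = 120957 Pa ≈ 121 kPa.

P ≈ 121 kPa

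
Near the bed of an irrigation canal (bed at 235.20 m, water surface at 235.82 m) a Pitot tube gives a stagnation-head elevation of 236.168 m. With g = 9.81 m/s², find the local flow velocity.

Near the bed, under hydrostatic conditions, the piezometric head (z + ψ) equals the free-surface elevation, 235.82 m.
Velocity head = total − piezometric = 236.168 − 235.82 = 0.348 m.
v = √(2g·h_v) = √(2 × 9.81 × 0.348) = 2.61 m/s.

v ≈ 2.61 m/s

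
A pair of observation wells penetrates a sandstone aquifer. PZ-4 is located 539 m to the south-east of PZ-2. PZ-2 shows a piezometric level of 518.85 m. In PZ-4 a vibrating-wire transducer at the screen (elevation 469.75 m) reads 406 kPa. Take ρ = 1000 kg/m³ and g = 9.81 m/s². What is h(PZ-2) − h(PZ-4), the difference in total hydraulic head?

Total head at PZ-2: h = 518.85 m (water level in the piezometer is the total head).
Pressure head at PZ-4: ψ = P/(ρg) = 406×1000 / (1000 × 9.81) = 41.39 m.
Total head at PZ-4: h = z + ψ = 469.75 + 41.39 = 511.14 m.
Head difference: h(PZ-2) − h(PZ-4) = 518.85 − 511.14 = 7.71 m.

Δh ≈ 7.71 m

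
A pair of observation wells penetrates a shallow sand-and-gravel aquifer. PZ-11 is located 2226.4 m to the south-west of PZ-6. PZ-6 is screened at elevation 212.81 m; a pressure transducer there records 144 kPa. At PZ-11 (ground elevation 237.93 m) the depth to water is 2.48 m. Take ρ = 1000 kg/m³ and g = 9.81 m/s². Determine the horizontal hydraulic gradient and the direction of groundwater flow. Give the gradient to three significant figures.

Pressure head at PZ-6: ψ = P/(ρg) = 144×1000 / (1000 × 9.81) = 14.68 m.
Total head at PZ-6: h = z + ψ = 212.81 + 14.68 = 227.49 m.
Total head at PZ-11: h = 237.93 − 2.48 = 235.45 m.
Head difference: h(PZ-6) − h(PZ-11) = 227.49 − 235.45 = -7.96 m.
Hydraulic gradient: i = |Δh| / L = 7.96 / 2226.4 = 0.00358.
Flow is from higher to lower head: from PZ-11 toward PZ-6, i.e. toward the north-east.

i ≈ 0.00358; groundwater flows toward the north-east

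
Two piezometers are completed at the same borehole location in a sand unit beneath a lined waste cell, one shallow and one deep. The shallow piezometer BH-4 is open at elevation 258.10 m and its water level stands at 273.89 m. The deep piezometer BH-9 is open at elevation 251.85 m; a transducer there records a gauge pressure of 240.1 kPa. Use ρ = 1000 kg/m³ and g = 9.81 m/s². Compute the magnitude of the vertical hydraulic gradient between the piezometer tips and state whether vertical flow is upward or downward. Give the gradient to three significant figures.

Total head at BH-4: h = 273.89 m (water level in the standpipe).
Pressure head at BH-9: ψ = P/(ρg) = 240.1×1000 / (1000 × 9.81) = 24.48 m.
Total head at BH-9: h = z + ψ = 251.85 + 24.48 = 276.33 m.
Δh = h(BH-4) − h(BH-9) = 273.89 − 276.33 = -2.44 m.
Vertical separation Δz = 258.10 − 251.85 = 6.25 m.
|i_v| = |Δh| / Δz = 2.44 / 6.25 = 0.390.
Head is higher in the deep piezometer, so vertical flow is upward (discharge condition).

|i_v| ≈ 0.390; vertical flow is upward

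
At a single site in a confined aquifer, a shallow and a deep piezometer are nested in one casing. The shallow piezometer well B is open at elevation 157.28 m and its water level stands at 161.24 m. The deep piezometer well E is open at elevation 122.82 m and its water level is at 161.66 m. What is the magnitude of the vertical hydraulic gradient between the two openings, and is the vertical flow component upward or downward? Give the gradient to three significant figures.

Total head at well B: h = 161.24 m (water level in the standpipe).
Total head at well E: h = 161.66 m.
Δh = h(well B) − h(well E) = 161.24 − 161.66 = -0.42 m.
Vertical separation Δz = 157.28 − 122.82 = 34.46 m.
|i_v| = |Δh| / Δz = 0.42 / 34.46 = 0.0122.
Head is higher in the deep piezometer, so vertical flow is upward (discharge condition).

|i_v| ≈ 0.0122; vertical flow is upward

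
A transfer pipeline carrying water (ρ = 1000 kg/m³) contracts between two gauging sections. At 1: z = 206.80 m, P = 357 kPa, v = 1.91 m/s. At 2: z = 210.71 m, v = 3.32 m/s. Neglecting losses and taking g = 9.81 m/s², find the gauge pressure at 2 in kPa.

Pressure head at 1: ψ₁ = P₁/(ρg) = 357×1000 / (1000 × 9.81) = 36.39 m.
Velocity heads: v₁²/2g = 1.91²/19.62 = 0.186 m; v₂²/2g = 3.32²/19.62 = 0.562 m.
Total head H = z₁ + ψ₁ + v₁²/2g = 206.80 + 36.39 + 0.186 = 243.38 m.
ψ₂ = H − z₂ − v₂²/2g = 243.38 − 210.71 − 0.562 = 32.11 m.
P₂ = ρgψ₂ = 1000 × 9.81 × 32.11 ≈ 315 kPa.

P₂ ≈ 315 kPa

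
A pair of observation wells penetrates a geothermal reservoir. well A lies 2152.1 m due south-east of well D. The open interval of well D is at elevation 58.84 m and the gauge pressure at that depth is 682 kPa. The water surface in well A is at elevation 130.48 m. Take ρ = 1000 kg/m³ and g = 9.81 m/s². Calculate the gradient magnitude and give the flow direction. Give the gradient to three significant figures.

Pressure head at well D: ψ = P/(ρg) = 682×1000 / (1000 × 9.81) = 69.52 m.
Total head at well D: h = z + ψ = 58.84 + 69.52 = 128.36 m.
Total head at well A: h = 130.48 m (water level in the piezometer is the total head).
Head difference: h(well D) − h(well A) = 128.36 − 130.48 = -2.12 m.
Hydraulic gradient: i = |Δh| / L = 2.12 / 2152.1 = 0.000985.
Flow is from higher to lower head: from well A toward well D, i.e. toward the north-west.

i ≈ 0.000985; groundwater flows toward the north-west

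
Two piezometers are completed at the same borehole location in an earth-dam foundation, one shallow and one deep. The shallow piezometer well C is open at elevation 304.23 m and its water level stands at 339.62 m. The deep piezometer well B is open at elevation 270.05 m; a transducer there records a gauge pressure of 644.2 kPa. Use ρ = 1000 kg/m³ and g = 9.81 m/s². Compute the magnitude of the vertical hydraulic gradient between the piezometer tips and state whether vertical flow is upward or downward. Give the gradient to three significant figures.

|i_v| ≈ 0.114; vertical flow is downward

Total head at well C: h = 339.62 m (water level in the standpipe).
Pressure head at well B: ψ = P/(ρg) = 644.2×1000 / (1000 × 9.81) = 65.67 m.
Total head at well B: h = z + ψ = 270.05 + 65.67 = 335.72 m.
Δh = h(well C) − h(well B) = 339.62 − 335.72 = 3.90 m.
Vertical separation Δz = 304.23 − 270.05 = 34.18 m.
|i_v| = |Δh| / Δz = 3.90 / 34.18 = 0.114.
Head is higher in the shallow piezometer, so vertical flow is downward (recharge condition).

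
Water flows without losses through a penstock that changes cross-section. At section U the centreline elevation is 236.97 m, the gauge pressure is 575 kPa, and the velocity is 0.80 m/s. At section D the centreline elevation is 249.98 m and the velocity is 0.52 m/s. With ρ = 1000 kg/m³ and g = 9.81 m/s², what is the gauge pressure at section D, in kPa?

P₂ ≈ 448 kPa

Pressure head at U: ψ₁ = P₁/(ρg) = 575×1000 / (1000 × 9.81) = 58.61 m.
Velocity heads: v₁²/2g = 0.80²/19.62 = 0.033 m; v₂²/2g = 0.52²/19.62 = 0.014 m.
Total head H = z₁ + ψ₁ + v₁²/2g = 236.97 + 58.61 + 0.033 = 295.61 m.
ψ₂ = H − z₂ − v₂²/2g = 295.61 − 249.98 − 0.014 = 45.62 m.
P₂ = ρgψ₂ = 1000 × 9.81 × 45.62 ≈ 448 kPa.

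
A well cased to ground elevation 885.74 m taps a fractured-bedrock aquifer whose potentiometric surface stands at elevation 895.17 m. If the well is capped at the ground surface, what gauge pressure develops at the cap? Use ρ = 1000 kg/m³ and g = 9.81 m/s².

Head above the cap: Δh = 895.17 − 885.74 = 9.43 m.
P = ρgΔh = 1000 × 9.81 × 9.43 = 92508 Pa ≈ 92.5 kPa.

P ≈ 92.5 kPa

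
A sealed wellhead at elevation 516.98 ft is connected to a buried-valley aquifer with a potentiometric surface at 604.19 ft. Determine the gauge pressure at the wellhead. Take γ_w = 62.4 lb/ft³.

P ≈ 37.8 psi

Head above the cap: Δh = 604.19 − 516.98 = 87.21 ft.
P = γΔh/144 = 62.4 × 87.21 / 144 = 37.8 psi.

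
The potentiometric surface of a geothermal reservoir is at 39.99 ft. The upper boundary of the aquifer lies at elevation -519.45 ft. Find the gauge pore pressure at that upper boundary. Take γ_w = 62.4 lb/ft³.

P ≈ 242 psi

Pressure head at the aquifer top: ψ = h − z = 39.99 − (-519.45) = 559.44 ft.
P = γψ/144 = 62.4 × 559.44 / 144 = 242 psi.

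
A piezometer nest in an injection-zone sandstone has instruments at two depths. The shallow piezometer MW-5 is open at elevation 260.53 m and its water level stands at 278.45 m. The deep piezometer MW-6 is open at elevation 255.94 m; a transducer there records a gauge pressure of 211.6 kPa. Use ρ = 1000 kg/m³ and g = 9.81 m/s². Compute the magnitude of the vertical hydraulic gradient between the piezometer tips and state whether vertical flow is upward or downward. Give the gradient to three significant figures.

|i_v| ≈ 0.205; vertical flow is downward

Total head at MW-5: h = 278.45 m (water level in the standpipe).
Pressure head at MW-6: ψ = P/(ρg) = 211.6×1000 / (1000 × 9.81) = 21.57 m.
Total head at MW-6: h = z + ψ = 255.94 + 21.57 = 277.51 m.
Δh = h(MW-5) − h(MW-6) = 278.45 − 277.51 = 0.94 m.
Vertical separation Δz = 260.53 − 255.94 = 4.59 m.
|i_v| = |Δh| / Δz = 0.94 / 4.59 = 0.205.
Head is higher in the shallow piezometer, so vertical flow is downward (recharge condition).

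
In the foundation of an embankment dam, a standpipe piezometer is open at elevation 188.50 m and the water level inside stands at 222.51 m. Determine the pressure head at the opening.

Total head h = 222.51 m (the water-surface elevation in the piezometer).
Pressure head ψ = h − z = 222.51 − 188.50 = 34.01 m.

ψ ≈ 34.01 m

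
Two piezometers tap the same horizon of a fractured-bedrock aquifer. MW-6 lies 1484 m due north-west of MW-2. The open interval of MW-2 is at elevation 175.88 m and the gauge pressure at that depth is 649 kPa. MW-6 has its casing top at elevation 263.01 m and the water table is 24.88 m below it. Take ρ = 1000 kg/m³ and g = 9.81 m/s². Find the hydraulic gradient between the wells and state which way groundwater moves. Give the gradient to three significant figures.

Pressure head at MW-2: ψ = P/(ρg) = 649×1000 / (1000 × 9.81) = 66.16 m.
Total head at MW-2: h = z + ψ = 175.88 + 66.16 = 242.04 m.
Total head at MW-6: h = 263.01 − 24.88 = 238.13 m.
Head difference: h(MW-2) − h(MW-6) = 242.04 − 238.13 = 3.91 m.
Hydraulic gradient: i = |Δh| / L = 3.91 / 1484 = 0.00263.
Flow is from higher to lower head: from MW-2 toward MW-6, i.e. toward the north-west.

i ≈ 0.00263; groundwater flows toward the north-west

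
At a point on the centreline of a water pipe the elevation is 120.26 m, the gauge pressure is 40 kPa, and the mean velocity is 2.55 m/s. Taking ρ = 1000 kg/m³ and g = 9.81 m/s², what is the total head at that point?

Pressure head ψ = P/(ρg) = 40×1000 / (1000 × 9.81) = 4.08 m.
Velocity head = v²/(2g) = 2.55² / (2 × 9.81) = 0.331 m.
h = z + ψ + v²/(2g) = 120.26 + 4.08 + 0.331 = 124.67 m.

h ≈ 124.67 m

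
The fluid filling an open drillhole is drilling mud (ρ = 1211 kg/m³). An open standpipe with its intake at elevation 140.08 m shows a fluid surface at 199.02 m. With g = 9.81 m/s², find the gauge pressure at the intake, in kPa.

P ≈ 700 kPa

Pressure head ψ = h − z = 199.02 − 140.08 = 58.94 m.
P = ρgψ = 1211 × 9.81 × 58.94 = 700202 Pa ≈ 700 kPa.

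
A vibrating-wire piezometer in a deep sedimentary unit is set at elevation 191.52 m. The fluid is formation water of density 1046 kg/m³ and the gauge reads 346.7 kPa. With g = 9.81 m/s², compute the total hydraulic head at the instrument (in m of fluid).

h ≈ 225.31 m

ψ = P/(ρg) = 346.7×1000 / (1046 × 9.81) = 33.79 m.
h = z + ψ = 191.52 + 33.79 = 225.31 m.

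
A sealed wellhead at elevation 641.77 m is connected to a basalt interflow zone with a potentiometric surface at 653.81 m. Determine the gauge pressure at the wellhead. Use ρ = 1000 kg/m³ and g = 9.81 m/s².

P ≈ 118 kPa

Head above the cap: Δh = 653.81 − 641.77 = 12.04 m.
P = ρgΔh = 1000 × 9.81 × 12.04 = 118112 Pa ≈ 118 kPa.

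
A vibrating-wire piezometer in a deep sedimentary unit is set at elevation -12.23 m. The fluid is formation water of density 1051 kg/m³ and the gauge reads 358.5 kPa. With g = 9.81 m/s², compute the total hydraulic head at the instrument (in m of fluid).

h ≈ 22.54 m

ψ = P/(ρg) = 358.5×1000 / (1051 × 9.81) = 34.77 m.
h = z + ψ = -12.23 + 34.77 = 22.54 m.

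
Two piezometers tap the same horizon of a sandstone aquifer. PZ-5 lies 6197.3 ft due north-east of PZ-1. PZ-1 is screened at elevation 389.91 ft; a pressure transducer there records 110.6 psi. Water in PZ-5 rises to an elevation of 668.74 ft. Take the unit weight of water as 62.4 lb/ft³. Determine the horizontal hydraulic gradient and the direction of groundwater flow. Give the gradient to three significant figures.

Pressure head at PZ-1: ψ = 144·P/γ = 144 × 110.6 / 62.4 = 255.23 ft.
Total head at PZ-1: h = z + ψ = 389.91 + 255.23 = 645.14 ft.
Total head at PZ-5: h = 668.74 ft (water level in the piezometer is the total head).
Head difference: h(PZ-1) − h(PZ-5) = 645.14 − 668.74 = -23.60 ft.
Hydraulic gradient: i = |Δh| / L = 23.60 / 6197.3 = 0.00381.
Flow is from higher to lower head: from PZ-5 toward PZ-1, i.e. toward the south-west.

i ≈ 0.00381; groundwater flows toward the south-west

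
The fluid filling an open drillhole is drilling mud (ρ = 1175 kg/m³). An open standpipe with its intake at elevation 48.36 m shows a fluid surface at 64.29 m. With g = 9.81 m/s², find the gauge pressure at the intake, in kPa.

Pressure head ψ = h − z = 64.29 − 48.36 = 15.93 m.
P = ρgψ = 1175 × 9.81 × 15.93 = 183621 Pa ≈ 184 kPa.

P ≈ 184 kPa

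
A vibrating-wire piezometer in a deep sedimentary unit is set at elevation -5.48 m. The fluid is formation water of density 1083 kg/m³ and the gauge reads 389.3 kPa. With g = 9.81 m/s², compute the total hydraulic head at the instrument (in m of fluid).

ψ = P/(ρg) = 389.3×1000 / (1083 × 9.81) = 36.64 m.
h = z + ψ = -5.48 + 36.64 = 31.16 m.

h ≈ 31.16 m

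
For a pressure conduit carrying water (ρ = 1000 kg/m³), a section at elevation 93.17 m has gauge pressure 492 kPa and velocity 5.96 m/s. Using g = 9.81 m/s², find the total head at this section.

h ≈ 145.13 m

Pressure head ψ = P/(ρg) = 492×1000 / (1000 × 9.81) = 50.15 m.
Velocity head = v²/(2g) = 5.96² / (2 × 9.81) = 1.810 m.
h = z + ψ + v²/(2g) = 93.17 + 50.15 + 1.810 = 145.13 m.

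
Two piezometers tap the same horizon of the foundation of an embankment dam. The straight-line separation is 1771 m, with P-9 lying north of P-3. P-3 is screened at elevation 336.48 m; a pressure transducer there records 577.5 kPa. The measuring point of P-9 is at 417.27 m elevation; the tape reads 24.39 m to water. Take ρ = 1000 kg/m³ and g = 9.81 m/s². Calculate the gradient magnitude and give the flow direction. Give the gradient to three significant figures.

Pressure head at P-3: ψ = P/(ρg) = 577.5×1000 / (1000 × 9.81) = 58.87 m.
Total head at P-3: h = z + ψ = 336.48 + 58.87 = 395.35 m.
Total head at P-9: h = 417.27 − 24.39 = 392.88 m.
Head difference: h(P-3) − h(P-9) = 395.35 − 392.88 = 2.47 m.
Hydraulic gradient: i = |Δh| / L = 2.47 / 1771 = 0.00139.
Flow is from higher to lower head: from P-3 toward P-9, i.e. toward the north.

i ≈ 0.00139; groundwater flows toward the north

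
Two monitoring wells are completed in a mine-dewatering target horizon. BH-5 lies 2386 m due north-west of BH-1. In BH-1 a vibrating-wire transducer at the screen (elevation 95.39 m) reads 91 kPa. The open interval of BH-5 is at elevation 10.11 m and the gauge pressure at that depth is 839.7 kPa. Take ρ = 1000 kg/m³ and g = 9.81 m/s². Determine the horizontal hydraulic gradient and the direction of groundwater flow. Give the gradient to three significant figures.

i ≈ 0.00376; groundwater flows toward the north-west

Pressure head at BH-1: ψ = P/(ρg) = 91×1000 / (1000 × 9.81) = 9.28 m.
Total head at BH-1: h = z + ψ = 95.39 + 9.28 = 104.67 m.
Pressure head at BH-5: ψ = P/(ρg) = 839.7×1000 / (1000 × 9.81) = 85.60 m.
Total head at BH-5: h = z + ψ = 10.11 + 85.60 = 95.71 m.
Head difference: h(BH-1) − h(BH-5) = 104.67 − 95.71 = 8.96 m.
Hydraulic gradient: i = |Δh| / L = 8.96 / 2386 = 0.00376.
Flow is from higher to lower head: from BH-1 toward BH-5, i.e. toward the north-west.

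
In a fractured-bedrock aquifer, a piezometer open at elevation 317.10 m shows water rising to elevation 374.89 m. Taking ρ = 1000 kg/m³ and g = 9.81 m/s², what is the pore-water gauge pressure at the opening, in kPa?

P ≈ 567 kPa

Pressure head ψ = h − z = 374.89 − 317.10 = 57.79 m.
P = ρgψ = 1000 × 9.81 × 57.79 = 566920 Pa ≈ 567 kPa.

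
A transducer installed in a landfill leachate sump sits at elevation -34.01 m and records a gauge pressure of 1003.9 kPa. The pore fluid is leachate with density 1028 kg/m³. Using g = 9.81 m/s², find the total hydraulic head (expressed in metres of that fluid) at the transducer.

h ≈ 65.54 m

ψ = P/(ρg) = 1003.9×1000 / (1028 × 9.81) = 99.55 m.
h = z + ψ = -34.01 + 99.55 = 65.54 m.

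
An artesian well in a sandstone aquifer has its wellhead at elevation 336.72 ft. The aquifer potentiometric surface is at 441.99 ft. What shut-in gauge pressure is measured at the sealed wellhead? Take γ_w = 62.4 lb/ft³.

Head above the cap: Δh = 441.99 − 336.72 = 105.27 ft.
P = γΔh/144 = 62.4 × 105.27 / 144 = 45.6 psi.

P ≈ 45.6 psi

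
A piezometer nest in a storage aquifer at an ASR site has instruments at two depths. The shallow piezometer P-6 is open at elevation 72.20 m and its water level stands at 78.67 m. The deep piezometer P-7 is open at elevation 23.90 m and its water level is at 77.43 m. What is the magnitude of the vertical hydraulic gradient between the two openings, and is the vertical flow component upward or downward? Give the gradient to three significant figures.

Total head at P-6: h = 78.67 m (water level in the standpipe).
Total head at P-7: h = 77.43 m.
Δh = h(P-6) − h(P-7) = 78.67 − 77.43 = 1.24 m.
Vertical separation Δz = 72.20 − 23.90 = 48.30 m.
|i_v| = |Δh| / Δz = 1.24 / 48.30 = 0.0257.
Head is higher in the shallow piezometer, so vertical flow is downward (recharge condition).

|i_v| ≈ 0.0257; vertical flow is downward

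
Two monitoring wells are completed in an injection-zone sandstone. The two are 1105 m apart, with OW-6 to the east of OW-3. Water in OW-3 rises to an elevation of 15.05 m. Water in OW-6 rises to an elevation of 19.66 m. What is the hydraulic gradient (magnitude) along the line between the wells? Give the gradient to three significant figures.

Total head at OW-3: h = 15.05 m (water level in the piezometer is the total head).
Total head at OW-6: h = 19.66 m (water level in the piezometer is the total head).
Head difference: h(OW-3) − h(OW-6) = 15.05 − 19.66 = -4.61 m.
Hydraulic gradient: i = |Δh| / L = 4.61 / 1105 = 0.00417.

i ≈ 0.00417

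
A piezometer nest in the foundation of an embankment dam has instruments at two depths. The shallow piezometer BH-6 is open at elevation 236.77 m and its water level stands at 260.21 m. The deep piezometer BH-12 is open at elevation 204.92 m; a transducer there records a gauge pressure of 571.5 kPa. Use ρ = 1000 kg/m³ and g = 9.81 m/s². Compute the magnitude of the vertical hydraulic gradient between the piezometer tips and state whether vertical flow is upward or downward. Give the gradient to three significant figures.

|i_v| ≈ 0.0932; vertical flow is upward

Total head at BH-6: h = 260.21 m (water level in the standpipe).
Pressure head at BH-12: ψ = P/(ρg) = 571.5×1000 / (1000 × 9.81) = 58.26 m.
Total head at BH-12: h = z + ψ = 204.92 + 58.26 = 263.18 m.
Δh = h(BH-6) − h(BH-12) = 260.21 − 263.18 = -2.97 m.
Vertical separation Δz = 236.77 − 204.92 = 31.85 m.
|i_v| = |Δh| / Δz = 2.97 / 31.85 = 0.0932.
Head is higher in the deep piezometer, so vertical flow is upward (discharge condition).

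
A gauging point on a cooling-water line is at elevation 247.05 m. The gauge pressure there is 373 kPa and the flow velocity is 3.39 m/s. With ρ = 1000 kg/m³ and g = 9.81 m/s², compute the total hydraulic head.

Pressure head ψ = P/(ρg) = 373×1000 / (1000 × 9.81) = 38.02 m.
Velocity head = v²/(2g) = 3.39² / (2 × 9.81) = 0.586 m.
h = z + ψ + v²/(2g) = 247.05 + 38.02 + 0.586 = 285.66 m.

h ≈ 285.66 m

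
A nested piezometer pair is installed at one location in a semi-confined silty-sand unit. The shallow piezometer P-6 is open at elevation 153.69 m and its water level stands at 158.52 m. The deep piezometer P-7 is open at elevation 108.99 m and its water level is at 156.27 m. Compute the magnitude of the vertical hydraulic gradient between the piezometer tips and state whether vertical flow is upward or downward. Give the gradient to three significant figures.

|i_v| ≈ 0.0503; vertical flow is downward

Total head at P-6: h = 158.52 m (water level in the standpipe).
Total head at P-7: h = 156.27 m.
Δh = h(P-6) − h(P-7) = 158.52 − 156.27 = 2.25 m.
Vertical separation Δz = 153.69 − 108.99 = 44.70 m.
|i_v| = |Δh| / Δz = 2.25 / 44.70 = 0.0503.
Head is higher in the shallow piezometer, so vertical flow is downward (recharge condition).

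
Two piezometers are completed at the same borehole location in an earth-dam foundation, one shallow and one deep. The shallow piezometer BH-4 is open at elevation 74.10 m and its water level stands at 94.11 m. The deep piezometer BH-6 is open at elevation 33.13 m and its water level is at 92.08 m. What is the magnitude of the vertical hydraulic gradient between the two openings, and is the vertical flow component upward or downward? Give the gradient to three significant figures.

Total head at BH-4: h = 94.11 m (water level in the standpipe).
Total head at BH-6: h = 92.08 m.
Δh = h(BH-4) − h(BH-6) = 94.11 − 92.08 = 2.03 m.
Vertical separation Δz = 74.10 − 33.13 = 40.97 m.
|i_v| = |Δh| / Δz = 2.03 / 40.97 = 0.0495.
Head is higher in the shallow piezometer, so vertical flow is downward (recharge condition).

|i_v| ≈ 0.0495; vertical flow is downward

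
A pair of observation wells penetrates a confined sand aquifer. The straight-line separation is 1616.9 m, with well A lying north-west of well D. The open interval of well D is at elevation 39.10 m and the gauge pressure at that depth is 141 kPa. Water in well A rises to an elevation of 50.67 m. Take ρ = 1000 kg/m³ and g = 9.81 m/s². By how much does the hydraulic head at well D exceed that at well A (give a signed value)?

Pressure head at well D: ψ = P/(ρg) = 141×1000 / (1000 × 9.81) = 14.37 m.
Total head at well D: h = z + ψ = 39.10 + 14.37 = 53.47 m.
Total head at well A: h = 50.67 m (water level in the piezometer is the total head).
Head difference: h(well D) − h(well A) = 53.47 − 50.67 = 2.80 m.

Δh ≈ 2.80 m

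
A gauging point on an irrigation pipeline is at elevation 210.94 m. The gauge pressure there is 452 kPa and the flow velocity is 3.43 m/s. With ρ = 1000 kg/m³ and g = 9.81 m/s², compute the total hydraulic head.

Pressure head ψ = P/(ρg) = 452×1000 / (1000 × 9.81) = 46.08 m.
Velocity head = v²/(2g) = 3.43² / (2 × 9.81) = 0.600 m.
h = z + ψ + v²/(2g) = 210.94 + 46.08 + 0.600 = 257.62 m.

h ≈ 257.62 m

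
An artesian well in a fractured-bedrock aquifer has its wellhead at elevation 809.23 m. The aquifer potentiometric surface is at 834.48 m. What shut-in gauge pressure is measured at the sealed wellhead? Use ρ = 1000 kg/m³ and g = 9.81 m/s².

Head above the cap: Δh = 834.48 − 809.23 = 25.25 m.
P = ρgΔh = 1000 × 9.81 × 25.25 = 247702 Pa ≈ 248 kPa.

P ≈ 248 kPa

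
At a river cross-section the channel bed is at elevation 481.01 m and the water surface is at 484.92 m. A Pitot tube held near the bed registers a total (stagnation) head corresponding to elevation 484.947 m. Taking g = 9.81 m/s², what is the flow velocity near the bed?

Near the bed, under hydrostatic conditions, the piezometric head (z + ψ) equals the free-surface elevation, 484.92 m.
Velocity head = total − piezometric = 484.947 − 484.92 = 0.027 m.
v = √(2g·h_v) = √(2 × 9.81 × 0.027) = 0.728 m/s.

v ≈ 0.728 m/s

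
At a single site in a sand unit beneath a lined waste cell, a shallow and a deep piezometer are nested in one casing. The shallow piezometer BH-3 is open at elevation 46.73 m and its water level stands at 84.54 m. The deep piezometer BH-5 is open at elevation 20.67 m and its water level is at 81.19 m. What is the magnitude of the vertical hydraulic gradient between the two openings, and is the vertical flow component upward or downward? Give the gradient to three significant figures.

|i_v| ≈ 0.129; vertical flow is downward

Total head at BH-3: h = 84.54 m (water level in the standpipe).
Total head at BH-5: h = 81.19 m.
Δh = h(BH-3) − h(BH-5) = 84.54 − 81.19 = 3.35 m.
Vertical separation Δz = 46.73 − 20.67 = 26.06 m.
|i_v| = |Δh| / Δz = 3.35 / 26.06 = 0.129.
Head is higher in the shallow piezometer, so vertical flow is downward (recharge condition).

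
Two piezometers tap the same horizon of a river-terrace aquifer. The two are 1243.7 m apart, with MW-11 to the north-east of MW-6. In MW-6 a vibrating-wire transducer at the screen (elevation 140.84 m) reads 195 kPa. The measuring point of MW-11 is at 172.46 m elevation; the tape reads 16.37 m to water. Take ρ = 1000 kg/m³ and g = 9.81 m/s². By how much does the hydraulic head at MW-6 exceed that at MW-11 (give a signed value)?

Pressure head at MW-6: ψ = P/(ρg) = 195×1000 / (1000 × 9.81) = 19.88 m.
Total head at MW-6: h = z + ψ = 140.84 + 19.88 = 160.72 m.
Total head at MW-11: h = 172.46 − 16.37 = 156.09 m.
Head difference: h(MW-6) − h(MW-11) = 160.72 − 156.09 = 4.63 m.

Δh ≈ 4.63 m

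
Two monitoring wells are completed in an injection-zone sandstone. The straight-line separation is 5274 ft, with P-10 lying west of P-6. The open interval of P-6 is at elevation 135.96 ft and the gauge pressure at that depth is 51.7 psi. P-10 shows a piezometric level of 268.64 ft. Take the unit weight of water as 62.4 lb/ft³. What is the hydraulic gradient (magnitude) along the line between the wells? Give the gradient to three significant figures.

i ≈ 0.00254

Pressure head at P-6: ψ = 144·P/γ = 144 × 51.7 / 62.4 = 119.31 ft.
Total head at P-6: h = z + ψ = 135.96 + 119.31 = 255.27 ft.
Total head at P-10: h = 268.64 ft (water level in the piezometer is the total head).
Head difference: h(P-6) − h(P-10) = 255.27 − 268.64 = -13.37 ft.
Hydraulic gradient: i = |Δh| / L = 13.37 / 5274 = 0.00254.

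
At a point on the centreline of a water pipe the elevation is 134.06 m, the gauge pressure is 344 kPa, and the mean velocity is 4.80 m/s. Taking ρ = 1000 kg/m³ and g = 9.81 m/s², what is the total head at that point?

h ≈ 170.30 m

Pressure head ψ = P/(ρg) = 344×1000 / (1000 × 9.81) = 35.07 m.
Velocity head = v²/(2g) = 4.80² / (2 × 9.81) = 1.174 m.
h = z + ψ + v²/(2g) = 134.06 + 35.07 + 1.174 = 170.30 m.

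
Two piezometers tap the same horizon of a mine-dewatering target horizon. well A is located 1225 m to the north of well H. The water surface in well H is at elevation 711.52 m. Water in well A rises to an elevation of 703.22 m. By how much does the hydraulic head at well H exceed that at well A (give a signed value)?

Total head at well H: h = 711.52 m (water level in the piezometer is the total head).
Total head at well A: h = 703.22 m (water level in the piezometer is the total head).
Head difference: h(well H) − h(well A) = 711.52 − 703.22 = 8.30 m.

Δh ≈ 8.30 m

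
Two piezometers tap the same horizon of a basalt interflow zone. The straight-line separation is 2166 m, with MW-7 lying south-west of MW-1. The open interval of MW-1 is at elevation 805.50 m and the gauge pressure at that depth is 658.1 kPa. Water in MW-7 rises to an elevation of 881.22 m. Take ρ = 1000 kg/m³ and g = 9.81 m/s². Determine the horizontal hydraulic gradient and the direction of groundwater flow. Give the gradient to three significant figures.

Pressure head at MW-1: ψ = P/(ρg) = 658.1×1000 / (1000 × 9.81) = 67.08 m.
Total head at MW-1: h = z + ψ = 805.50 + 67.08 = 872.58 m.
Total head at MW-7: h = 881.22 m (water level in the piezometer is the total head).
Head difference: h(MW-1) − h(MW-7) = 872.58 − 881.22 = -8.64 m.
Hydraulic gradient: i = |Δh| / L = 8.64 / 2166 = 0.00399.
Flow is from higher to lower head: from MW-7 toward MW-1, i.e. toward the north-east.

i ≈ 0.00399; groundwater flows toward the north-east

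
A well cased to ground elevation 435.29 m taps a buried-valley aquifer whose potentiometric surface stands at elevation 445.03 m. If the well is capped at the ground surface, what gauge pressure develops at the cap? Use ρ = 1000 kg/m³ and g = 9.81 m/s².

P ≈ 95.5 kPa

Head above the cap: Δh = 445.03 − 435.29 = 9.74 m.
P = ρgΔh = 1000 × 9.81 × 9.74 = 95549 Pa ≈ 95.5 kPa.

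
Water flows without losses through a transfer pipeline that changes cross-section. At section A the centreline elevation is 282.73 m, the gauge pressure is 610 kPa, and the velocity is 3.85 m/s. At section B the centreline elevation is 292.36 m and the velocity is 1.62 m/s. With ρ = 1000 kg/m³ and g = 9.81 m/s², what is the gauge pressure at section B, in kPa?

Pressure head at A: ψ₁ = P₁/(ρg) = 610×1000 / (1000 × 9.81) = 62.18 m.
Velocity heads: v₁²/2g = 3.85²/19.62 = 0.755 m; v₂²/2g = 1.62²/19.62 = 0.134 m.
Total head H = z₁ + ψ₁ + v₁²/2g = 282.73 + 62.18 + 0.755 = 345.67 m.
ψ₂ = H − z₂ − v₂²/2g = 345.67 − 292.36 − 0.134 = 53.18 m.
P₂ = ρgψ₂ = 1000 × 9.81 × 53.18 ≈ 522 kPa.

P₂ ≈ 522 kPa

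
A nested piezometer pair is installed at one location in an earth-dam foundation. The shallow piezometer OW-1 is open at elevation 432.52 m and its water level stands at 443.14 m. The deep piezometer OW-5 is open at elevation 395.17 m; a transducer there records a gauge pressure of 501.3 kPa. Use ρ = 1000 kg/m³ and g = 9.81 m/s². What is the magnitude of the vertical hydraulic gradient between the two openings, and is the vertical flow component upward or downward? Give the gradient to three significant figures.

Total head at OW-1: h = 443.14 m (water level in the standpipe).
Pressure head at OW-5: ψ = P/(ρg) = 501.3×1000 / (1000 × 9.81) = 51.10 m.
Total head at OW-5: h = z + ψ = 395.17 + 51.10 = 446.27 m.
Δh = h(OW-1) − h(OW-5) = 443.14 − 446.27 = -3.13 m.
Vertical separation Δz = 432.52 − 395.17 = 37.35 m.
|i_v| = |Δh| / Δz = 3.13 / 37.35 = 0.0838.
Head is higher in the deep piezometer, so vertical flow is upward (discharge condition).

|i_v| ≈ 0.0838; vertical flow is upward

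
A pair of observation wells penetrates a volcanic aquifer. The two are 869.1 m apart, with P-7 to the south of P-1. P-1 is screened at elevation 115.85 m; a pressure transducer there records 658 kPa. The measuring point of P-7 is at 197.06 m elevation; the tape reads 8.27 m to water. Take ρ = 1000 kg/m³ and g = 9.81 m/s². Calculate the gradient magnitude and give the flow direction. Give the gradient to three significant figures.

i ≈ 0.00675; groundwater flows toward the north

Pressure head at P-1: ψ = P/(ρg) = 658×1000 / (1000 × 9.81) = 67.07 m.
Total head at P-1: h = z + ψ = 115.85 + 67.07 = 182.92 m.
Total head at P-7: h = 197.06 − 8.27 = 188.79 m.
Head difference: h(P-1) − h(P-7) = 182.92 − 188.79 = -5.87 m.
Hydraulic gradient: i = |Δh| / L = 5.87 / 869.1 = 0.00675.
Flow is from higher to lower head: from P-7 toward P-1, i.e. toward the north.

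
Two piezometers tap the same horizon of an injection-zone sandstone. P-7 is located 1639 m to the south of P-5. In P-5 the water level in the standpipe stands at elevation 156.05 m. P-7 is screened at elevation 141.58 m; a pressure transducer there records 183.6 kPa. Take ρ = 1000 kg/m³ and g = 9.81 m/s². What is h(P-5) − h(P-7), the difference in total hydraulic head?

Δh ≈ -4.25 m

Total head at P-5: h = 156.05 m (water level in the piezometer is the total head).
Pressure head at P-7: ψ = P/(ρg) = 183.6×1000 / (1000 × 9.81) = 18.72 m.
Total head at P-7: h = z + ψ = 141.58 + 18.72 = 160.30 m.
Head difference: h(P-5) − h(P-7) = 156.05 − 160.30 = -4.25 m.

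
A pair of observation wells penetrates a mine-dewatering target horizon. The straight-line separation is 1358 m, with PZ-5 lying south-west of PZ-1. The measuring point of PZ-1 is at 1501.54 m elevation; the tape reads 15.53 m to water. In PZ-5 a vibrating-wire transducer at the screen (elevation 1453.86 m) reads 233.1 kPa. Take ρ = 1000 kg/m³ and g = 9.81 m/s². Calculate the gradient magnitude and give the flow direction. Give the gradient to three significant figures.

Total head at PZ-1: h = 1501.54 − 15.53 = 1486.01 m.
Pressure head at PZ-5: ψ = P/(ρg) = 233.1×1000 / (1000 × 9.81) = 23.76 m.
Total head at PZ-5: h = z + ψ = 1453.86 + 23.76 = 1477.62 m.
Head difference: h(PZ-1) − h(PZ-5) = 1486.01 − 1477.62 = 8.39 m.
Hydraulic gradient: i = |Δh| / L = 8.39 / 1358 = 0.00618.
Flow is from higher to lower head: from PZ-1 toward PZ-5, i.e. toward the south-west.

i ≈ 0.00618; groundwater flows toward the south-west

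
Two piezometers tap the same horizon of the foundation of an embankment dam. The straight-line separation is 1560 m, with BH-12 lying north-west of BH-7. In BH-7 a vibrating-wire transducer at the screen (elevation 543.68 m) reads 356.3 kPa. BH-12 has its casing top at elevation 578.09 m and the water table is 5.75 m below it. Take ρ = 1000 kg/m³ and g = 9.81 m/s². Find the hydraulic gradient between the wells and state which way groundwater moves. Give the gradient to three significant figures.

Pressure head at BH-7: ψ = P/(ρg) = 356.3×1000 / (1000 × 9.81) = 36.32 m.
Total head at BH-7: h = z + ψ = 543.68 + 36.32 = 580.00 m.
Total head at BH-12: h = 578.09 − 5.75 = 572.34 m.
Head difference: h(BH-7) − h(BH-12) = 580.00 − 572.34 = 7.66 m.
Hydraulic gradient: i = |Δh| / L = 7.66 / 1560 = 0.00491.
Flow is from higher to lower head: from BH-7 toward BH-12, i.e. toward the north-west.

i ≈ 0.00491; groundwater flows toward the north-west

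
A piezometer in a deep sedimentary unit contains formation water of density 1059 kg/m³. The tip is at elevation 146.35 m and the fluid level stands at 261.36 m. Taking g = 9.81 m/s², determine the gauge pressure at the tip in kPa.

P ≈ 1190 kPa

Pressure head ψ = h − z = 261.36 − 146.35 = 115.01 m.
P = ρgψ = 1059 × 9.81 × 115.01 = 1194815 Pa ≈ 1190 kPa.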